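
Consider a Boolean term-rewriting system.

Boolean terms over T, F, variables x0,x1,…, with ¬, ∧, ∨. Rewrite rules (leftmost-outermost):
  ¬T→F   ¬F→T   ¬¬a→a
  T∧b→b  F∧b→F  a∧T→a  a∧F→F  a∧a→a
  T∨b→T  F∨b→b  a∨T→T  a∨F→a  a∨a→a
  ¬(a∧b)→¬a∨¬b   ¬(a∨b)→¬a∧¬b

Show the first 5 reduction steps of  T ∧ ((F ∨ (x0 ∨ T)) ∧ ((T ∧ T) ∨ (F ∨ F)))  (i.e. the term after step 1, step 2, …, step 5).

Answer: after 5 steps: T ∨ (F ∨ F)

Derivation:
  start: T ∧ ((F ∨ (x0 ∨ T)) ∧ ((T ∧ T) ∨ (F ∨ F)))
  step 1: (F ∨ (x0 ∨ T)) ∧ ((T ∧ T) ∨ (F ∨ F))
  step 2: (x0 ∨ T) ∧ ((T ∧ T) ∨ (F ∨ F))
  step 3: T ∧ ((T ∧ T) ∨ (F ∨ F))
  step 4: (T ∧ T) ∨ (F ∨ F)
  step 5: T ∨ (F ∨ F)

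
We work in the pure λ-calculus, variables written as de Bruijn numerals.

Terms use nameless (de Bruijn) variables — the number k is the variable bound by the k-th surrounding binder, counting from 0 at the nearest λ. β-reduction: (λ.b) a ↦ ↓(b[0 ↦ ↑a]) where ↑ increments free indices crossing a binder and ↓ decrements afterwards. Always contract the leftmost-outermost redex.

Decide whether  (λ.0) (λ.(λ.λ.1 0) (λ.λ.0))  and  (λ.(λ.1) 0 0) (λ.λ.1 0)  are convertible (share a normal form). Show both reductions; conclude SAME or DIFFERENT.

Answer: DIFFERENT — A ⇓ λ.λ.λ.0, B ⇓ λ.λ.1 0

Reduction:
Term A:
  start: (λ.0) (λ.(λ.λ.1 0) (λ.λ.0))
  →1  λ.(λ.λ.1 0) (λ.λ.0)
  →2  λ.λ.(λ.λ.0) 0
  →3  λ.λ.λ.0

Term B:
  start: (λ.(λ.1) 0 0) (λ.λ.1 0)
  →1  (λ.λ.λ.1 0) (λ.λ.1 0) (λ.λ.1 0)
  →2  (λ.λ.1 0) (λ.λ.1 0)
  →3  λ.(λ.λ.1 0) 0
  →4  λ.λ.1 0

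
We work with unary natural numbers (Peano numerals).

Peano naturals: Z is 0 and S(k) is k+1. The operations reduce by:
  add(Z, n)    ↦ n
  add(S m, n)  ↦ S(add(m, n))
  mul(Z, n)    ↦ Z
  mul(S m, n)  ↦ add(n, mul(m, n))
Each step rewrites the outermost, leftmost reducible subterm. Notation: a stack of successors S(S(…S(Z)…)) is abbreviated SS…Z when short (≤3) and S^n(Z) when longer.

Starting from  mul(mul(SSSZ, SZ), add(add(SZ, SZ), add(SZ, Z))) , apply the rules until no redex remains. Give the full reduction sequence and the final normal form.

  start: mul(mul(SSSZ, SZ), add(add(SZ, SZ), add(SZ, Z)))
  →1  mul(add(SZ, mul(SSZ, SZ)), add(add(SZ, SZ), add(SZ, Z)))
  →2  mul(S(add(Z, mul(SSZ, SZ))), add(add(SZ, SZ), add(SZ, Z)))
  →3  add(add(add(SZ, SZ), add(SZ, Z)), mul(add(Z, mul(SSZ, SZ)), add(add(SZ, SZ), add(SZ, Z))))
  →4  add(add(S(add(Z, SZ)), add(SZ, Z)), mul(add(Z, mul(SSZ, SZ)), add(add(SZ, SZ), add(SZ, Z))))
  →5  add(S(add(add(Z, SZ), add(SZ, Z))), mul(add(Z, mul(SSZ, SZ)), add(add(SZ, SZ), add(SZ, Z))))
  →6  S(add(add(add(Z, SZ), add(SZ, Z)), mul(add(Z, mul(SSZ, SZ)), add(add(SZ, SZ), add(SZ, Z)))))
  →7  S(add(add(SZ, add(SZ, Z)), mul(add(Z, mul(SSZ, SZ)), add(add(SZ, SZ), add(SZ, Z)))))
  →8  S(add(S(add(Z, add(SZ, Z))), mul(add(Z, mul(SSZ, SZ)), add(add(SZ, SZ), add(SZ, Z)))))
  →9  S(S(add(add(Z, add(SZ, Z)), mul(add(Z, mul(SSZ, SZ)), add(add(SZ, SZ), add(SZ, Z))))))
  →10  S(S(add(add(SZ, Z), mul(add(Z, mul(SSZ, SZ)), add(add(SZ, SZ), add(SZ, Z))))))
  →11  S(S(add(S(add(Z, Z)), mul(add(Z, mul(SSZ, SZ)), add(add(SZ, SZ), add(SZ, Z))))))
  →12  S(S(S(add(add(Z, Z), mul(add(Z, mul(SSZ, SZ)), add(add(SZ, SZ), add(SZ, Z)))))))
  →13  S(S(S(add(Z, mul(add(Z, mul(SSZ, SZ)), add(add(SZ, SZ), add(SZ, Z)))))))
  →14  S(S(S(mul(add(Z, mul(SSZ, SZ)), add(add(SZ, SZ), add(SZ, Z))))))
  →15  S(S(S(mul(mul(SSZ, SZ), add(add(SZ, SZ), add(SZ, Z))))))
  →16  S(S(S(mul(add(SZ, mul(SZ, SZ)), add(add(SZ, SZ), add(SZ, Z))))))
  →17  S(S(S(mul(S(add(Z, mul(SZ, SZ))), add(add(SZ, SZ), add(SZ, Z))))))
  →18  S(S(S(add(add(add(SZ, SZ), add(SZ, Z)), mul(add(Z, mul(SZ, SZ)), add(add(SZ, SZ), add(SZ, Z)))))))
  →19  S(S(S(add(add(S(add(Z, SZ)), add(SZ, Z)), mul(add(Z, mul(SZ, SZ)), add(add(SZ, SZ), add(SZ, Z)))))))
  →20  S(S(S(add(S(add(add(Z, SZ), add(SZ, Z))), mul(add(Z, mul(SZ, SZ)), add(add(SZ, SZ), add(SZ, Z)))))))
  →21  S(S(S(S(add(add(add(Z, SZ), add(SZ, Z)), mul(add(Z, mul(SZ, SZ)), add(add(SZ, SZ), add(SZ, Z))))))))
  →22  S(S(S(S(add(add(SZ, add(SZ, Z)), mul(add(Z, mul(SZ, SZ)), add(add(SZ, SZ), add(SZ, Z))))))))
  →23  S(S(S(S(add(S(add(Z, add(SZ, Z))), mul(add(Z, mul(SZ, SZ)), add(add(SZ, SZ), add(SZ, Z))))))))
  →24  S(S(S(S(S(add(add(Z, add(SZ, Z)), mul(add(Z, mul(SZ, SZ)), add(add(SZ, SZ), add(SZ, Z)))))))))
  →25  S(S(S(S(S(add(add(SZ, Z), mul(add(Z, mul(SZ, SZ)), add(add(SZ, SZ), add(SZ, Z)))))))))
  →26  S(S(S(S(S(add(S(add(Z, Z)), mul(add(Z, mul(SZ, SZ)), add(add(SZ, SZ), add(SZ, Z)))))))))
  →27  S(S(S(S(S(S(add(add(Z, Z), mul(add(Z, mul(SZ, SZ)), add(add(SZ, SZ), add(SZ, Z))))))))))
  →28  S(S(S(S(S(S(add(Z, mul(add(Z, mul(SZ, SZ)), add(add(SZ, SZ), add(SZ, Z))))))))))
  →29  S(S(S(S(S(S(mul(add(Z, mul(SZ, SZ)), add(add(SZ, SZ), add(SZ, Z)))))))))
  →30  S(S(S(S(S(S(mul(mul(SZ, SZ), add(add(SZ, SZ), add(SZ, Z)))))))))
  →31  S(S(S(S(S(S(mul(add(SZ, mul(Z, SZ)), add(add(SZ, SZ), add(SZ, Z)))))))))
  →32  S(S(S(S(S(S(mul(S(add(Z, mul(Z, SZ))), add(add(SZ, SZ), add(SZ, Z)))))))))
  →33  S(S(S(S(S(S(add(add(add(SZ, SZ), add(SZ, Z)), mul(add(Z, mul(Z, SZ)), add(add(SZ, SZ), add(SZ, Z))))))))))
  →34  S(S(S(S(S(S(add(add(S(add(Z, SZ)), add(SZ, Z)), mul(add(Z, mul(Z, SZ)), add(add(SZ, SZ), add(SZ, Z))))))))))
  →35  S(S(S(S(S(S(add(S(add(add(Z, SZ), add(SZ, Z))), mul(add(Z, mul(Z, SZ)), add(add(SZ, SZ), add(SZ, Z))))))))))
  →36  S(S(S(S(S(S(S(add(add(add(Z, SZ), add(SZ, Z)), mul(add(Z, mul(Z, SZ)), add(add(SZ, SZ), add(SZ, Z)))))))))))
  →37  S(S(S(S(S(S(S(add(add(SZ, add(SZ, Z)), mul(add(Z, mul(Z, SZ)), add(add(SZ, SZ), add(SZ, Z)))))))))))
  →38  S(S(S(S(S(S(S(add(S(add(Z, add(SZ, Z))), mul(add(Z, mul(Z, SZ)), add(add(SZ, SZ), add(SZ, Z)))))))))))
  →39  S(S(S(S(S(S(S(S(add(add(Z, add(SZ, Z)), mul(add(Z, mul(Z, SZ)), add(add(SZ, SZ), add(SZ, Z))))))))))))
  →40  S(S(S(S(S(S(S(S(add(add(SZ, Z), mul(add(Z, mul(Z, SZ)), add(add(SZ, SZ), add(SZ, Z))))))))))))
  →41  S(S(S(S(S(S(S(S(add(S(add(Z, Z)), mul(add(Z, mul(Z, SZ)), add(add(SZ, SZ), add(SZ, Z))))))))))))
  →42  S(S(S(S(S(S(S(S(S(add(add(Z, Z), mul(add(Z, mul(Z, SZ)), add(add(SZ, SZ), add(SZ, Z)))))))))))))
  →43  S(S(S(S(S(S(S(S(S(add(Z, mul(add(Z, mul(Z, SZ)), add(add(SZ, SZ), add(SZ, Z)))))))))))))
  →44  S(S(S(S(S(S(S(S(S(mul(add(Z, mul(Z, SZ)), add(add(SZ, SZ), add(SZ, Z))))))))))))
  →45  S(S(S(S(S(S(S(S(S(mul(mul(Z, SZ), add(add(SZ, SZ), add(SZ, Z))))))))))))
  →46  S(S(S(S(S(S(S(S(S(mul(Z, add(add(SZ, SZ), add(SZ, Z))))))))))))
  →47  S^9(Z)

Answer: normal form = S^9(Z)  (in 47 steps)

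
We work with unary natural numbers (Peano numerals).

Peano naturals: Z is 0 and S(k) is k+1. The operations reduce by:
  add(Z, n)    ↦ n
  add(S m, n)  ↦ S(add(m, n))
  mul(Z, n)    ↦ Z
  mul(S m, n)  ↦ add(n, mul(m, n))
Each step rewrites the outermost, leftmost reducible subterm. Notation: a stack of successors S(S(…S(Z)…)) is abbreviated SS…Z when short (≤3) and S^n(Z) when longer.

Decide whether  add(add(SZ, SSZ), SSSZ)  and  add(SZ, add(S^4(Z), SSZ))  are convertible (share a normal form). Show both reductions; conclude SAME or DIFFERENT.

Term A:
  start: add(add(SZ, SSZ), SSSZ)
  →1  add(S(add(Z, SSZ)), SSSZ)
  →2  S(add(add(Z, SSZ), SSSZ))
  →3  S(add(SSZ, SSSZ))
  →4  S(S(add(SZ, SSSZ)))
  →5  S(S(S(add(Z, SSSZ))))
  →6  S^6(Z)

Term B:
  start: add(SZ, add(S^4(Z), SSZ))
  →1  S(add(Z, add(S^4(Z), SSZ)))
  →2  S(add(S^4(Z), SSZ))
  →3  S(S(add(SSSZ, SSZ)))
  →4  S(S(S(add(SSZ, SSZ))))
  →5  S(S(S(S(add(SZ, SSZ)))))
  →6  S(S(S(S(S(add(Z, SSZ))))))
  →7  S^7(Z)

Answer: DIFFERENT — A ⇓ S^6(Z), B ⇓ S^7(Z)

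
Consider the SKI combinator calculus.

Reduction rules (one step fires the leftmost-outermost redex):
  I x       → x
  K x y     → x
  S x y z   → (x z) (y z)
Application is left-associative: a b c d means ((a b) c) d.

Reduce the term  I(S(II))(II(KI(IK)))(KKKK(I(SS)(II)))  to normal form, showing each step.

  start: I(S(II))(II(KI(IK)))(KKKK(I(SS)(II)))
  step 1: S(II)(II(KI(IK)))(KKKK(I(SS)(II)))
  step 2: II(KKKK(I(SS)(II)))(II(KI(IK))(KKKK(I(SS)(II))))
  step 3: I(KKKK(I(SS)(II)))(II(KI(IK))(KKKK(I(SS)(II))))
  step 4: KKKK(I(SS)(II))(II(KI(IK))(KKKK(I(SS)(II))))
  step 5: KK(I(SS)(II))(II(KI(IK))(KKKK(I(SS)(II))))
  step 6: K(II(KI(IK))(KKKK(I(SS)(II))))
  step 7: K(I(KI(IK))(KKKK(I(SS)(II))))
  step 8: K(KI(IK)(KKKK(I(SS)(II))))
  step 9: K(I(KKKK(I(SS)(II))))
  step 10: K(KKKK(I(SS)(II)))
  step 11: K(KK(I(SS)(II)))
  step 12: KK

Answer: normal form = KK  (in 12 steps)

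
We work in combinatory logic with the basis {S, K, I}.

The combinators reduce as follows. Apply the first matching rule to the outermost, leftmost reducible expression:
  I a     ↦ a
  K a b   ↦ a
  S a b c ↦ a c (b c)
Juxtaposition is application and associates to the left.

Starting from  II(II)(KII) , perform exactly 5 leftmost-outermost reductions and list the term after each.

Answer: after 5 steps: I

Derivation:
  start: II(II)(KII)
  [1] I(II)(KII)
  [2] II(KII)
  [3] I(KII)
  [4] KII
  [5] I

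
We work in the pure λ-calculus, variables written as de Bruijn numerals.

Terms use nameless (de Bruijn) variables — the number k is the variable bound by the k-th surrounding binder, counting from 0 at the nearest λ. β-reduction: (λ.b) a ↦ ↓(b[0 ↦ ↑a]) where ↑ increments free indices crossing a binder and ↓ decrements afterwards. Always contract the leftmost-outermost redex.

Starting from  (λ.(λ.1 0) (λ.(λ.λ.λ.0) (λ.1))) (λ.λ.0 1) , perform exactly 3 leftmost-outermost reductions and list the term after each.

  start: (λ.(λ.1 0) (λ.(λ.λ.λ.0) (λ.1))) (λ.λ.0 1)
  [1] (λ.(λ.λ.0 1) 0) (λ.(λ.λ.λ.0) (λ.1))
  [2] (λ.λ.0 1) (λ.(λ.λ.λ.0) (λ.1))
  [3] λ.0 (λ.(λ.λ.λ.0) (λ.1))

Answer: after 3 steps: λ.0 (λ.(λ.λ.λ.0) (λ.1))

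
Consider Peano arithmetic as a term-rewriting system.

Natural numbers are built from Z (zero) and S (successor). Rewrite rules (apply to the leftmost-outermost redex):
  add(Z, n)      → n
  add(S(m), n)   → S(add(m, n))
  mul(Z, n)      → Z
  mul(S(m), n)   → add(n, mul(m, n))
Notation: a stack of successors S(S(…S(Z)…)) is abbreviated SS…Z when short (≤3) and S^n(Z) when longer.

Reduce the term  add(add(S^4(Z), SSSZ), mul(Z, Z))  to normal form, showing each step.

Answer: normal form = S^7(Z)  (in 14 steps)

Reduction:
  start: add(add(S^4(Z), SSSZ), mul(Z, Z))
  [1] add(S(add(SSSZ, SSSZ)), mul(Z, Z))
  [2] S(add(add(SSSZ, SSSZ), mul(Z, Z)))
  [3] S(add(S(add(SSZ, SSSZ)), mul(Z, Z)))
  [4] S(S(add(add(SSZ, SSSZ), mul(Z, Z))))
  [5] S(S(add(S(add(SZ, SSSZ)), mul(Z, Z))))
  [6] S(S(S(add(add(SZ, SSSZ), mul(Z, Z)))))
  [7] S(S(S(add(S(add(Z, SSSZ)), mul(Z, Z)))))
  [8] S(S(S(S(add(add(Z, SSSZ), mul(Z, Z))))))
  [9] S(S(S(S(add(SSSZ, mul(Z, Z))))))
  [10] S(S(S(S(S(add(SSZ, mul(Z, Z)))))))
  [11] S(S(S(S(S(S(add(SZ, mul(Z, Z))))))))
  [12] S(S(S(S(S(S(S(add(Z, mul(Z, Z)))))))))
  [13] S(S(S(S(S(S(S(mul(Z, Z))))))))
  [14] S^7(Z)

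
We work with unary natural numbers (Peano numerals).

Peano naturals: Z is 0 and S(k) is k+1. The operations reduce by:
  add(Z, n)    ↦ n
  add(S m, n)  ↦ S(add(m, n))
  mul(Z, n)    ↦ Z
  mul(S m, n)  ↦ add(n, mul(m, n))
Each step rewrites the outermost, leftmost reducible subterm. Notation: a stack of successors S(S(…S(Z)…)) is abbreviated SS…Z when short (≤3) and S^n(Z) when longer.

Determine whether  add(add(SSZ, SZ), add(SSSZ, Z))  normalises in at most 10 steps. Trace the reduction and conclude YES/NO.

  start: add(add(SSZ, SZ), add(SSSZ, Z))
  step 1: add(S(add(SZ, SZ)), add(SSSZ, Z))
  step 2: S(add(add(SZ, SZ), add(SSSZ, Z)))
  step 3: S(add(S(add(Z, SZ)), add(SSSZ, Z)))
  step 4: S(S(add(add(Z, SZ), add(SSSZ, Z))))
  step 5: S(S(add(SZ, add(SSSZ, Z))))
  step 6: S(S(S(add(Z, add(SSSZ, Z)))))
  step 7: S(S(S(add(SSSZ, Z))))
  step 8: S(S(S(S(add(SSZ, Z)))))
  step 9: S(S(S(S(S(add(SZ, Z))))))
  step 10: S(S(S(S(S(S(add(Z, Z)))))))

Answer: NO — after 10 steps the term is S(S(S(S(S(S(add(Z, Z))))))), not yet normal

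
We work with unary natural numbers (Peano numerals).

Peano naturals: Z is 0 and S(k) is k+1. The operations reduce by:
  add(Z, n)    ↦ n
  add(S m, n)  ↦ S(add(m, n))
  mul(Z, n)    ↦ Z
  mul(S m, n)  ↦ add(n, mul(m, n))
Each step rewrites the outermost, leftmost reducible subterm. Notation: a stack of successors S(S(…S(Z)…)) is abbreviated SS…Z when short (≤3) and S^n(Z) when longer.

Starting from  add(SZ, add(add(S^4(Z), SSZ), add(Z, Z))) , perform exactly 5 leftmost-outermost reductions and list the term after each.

Answer: after 5 steps: S(S(add(S(add(SSZ, SSZ)), add(Z, Z))))

Reduction:
  start: add(SZ, add(add(S^4(Z), SSZ), add(Z, Z)))
  step 1: S(add(Z, add(add(S^4(Z), SSZ), add(Z, Z))))
  step 2: S(add(add(S^4(Z), SSZ), add(Z, Z)))
  step 3: S(add(S(add(SSSZ, SSZ)), add(Z, Z)))
  step 4: S(S(add(add(SSSZ, SSZ), add(Z, Z))))
  step 5: S(S(add(S(add(SSZ, SSZ)), add(Z, Z))))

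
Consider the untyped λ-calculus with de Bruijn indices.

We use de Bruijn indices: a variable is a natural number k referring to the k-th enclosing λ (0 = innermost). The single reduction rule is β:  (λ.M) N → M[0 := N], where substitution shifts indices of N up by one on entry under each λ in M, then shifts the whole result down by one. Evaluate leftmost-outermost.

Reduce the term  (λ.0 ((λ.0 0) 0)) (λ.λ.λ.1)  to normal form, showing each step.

  start: (λ.0 ((λ.0 0) 0)) (λ.λ.λ.1)
  [1] (λ.λ.λ.1) ((λ.0 0) (λ.λ.λ.1))
  [2] λ.λ.1

Answer: normal form = λ.λ.1  (in 2 steps)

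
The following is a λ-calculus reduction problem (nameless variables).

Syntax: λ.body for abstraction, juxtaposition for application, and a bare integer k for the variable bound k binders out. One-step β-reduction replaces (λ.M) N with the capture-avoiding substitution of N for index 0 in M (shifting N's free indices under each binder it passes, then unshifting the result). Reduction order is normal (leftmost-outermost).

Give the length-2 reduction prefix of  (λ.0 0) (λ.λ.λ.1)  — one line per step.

Answer: after 2 steps: λ.λ.1

Working:
  start: (λ.0 0) (λ.λ.λ.1)
  step 1: (λ.λ.λ.1) (λ.λ.λ.1)
  step 2: λ.λ.1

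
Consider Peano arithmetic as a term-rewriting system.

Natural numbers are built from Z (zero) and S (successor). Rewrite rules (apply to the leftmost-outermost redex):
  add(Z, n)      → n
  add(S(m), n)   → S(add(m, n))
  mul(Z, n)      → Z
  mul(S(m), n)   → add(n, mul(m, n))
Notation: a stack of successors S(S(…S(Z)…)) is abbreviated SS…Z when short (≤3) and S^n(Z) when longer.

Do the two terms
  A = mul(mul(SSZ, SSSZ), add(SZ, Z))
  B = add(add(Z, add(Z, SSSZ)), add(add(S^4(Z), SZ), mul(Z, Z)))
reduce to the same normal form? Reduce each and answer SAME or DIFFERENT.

Term A:
  start: mul(mul(SSZ, SSSZ), add(SZ, Z))
  step 1: mul(add(SSSZ, mul(SZ, SSSZ)), add(SZ, Z))
  step 2: mul(S(add(SSZ, mul(SZ, SSSZ))), add(SZ, Z))
  step 3: add(add(SZ, Z), mul(add(SSZ, mul(SZ, SSSZ)), add(SZ, Z)))
  step 4: add(S(add(Z, Z)), mul(add(SSZ, mul(SZ, SSSZ)), add(SZ, Z)))
  step 5: S(add(add(Z, Z), mul(add(SSZ, mul(SZ, SSSZ)), add(SZ, Z))))
  step 6: S(add(Z, mul(add(SSZ, mul(SZ, SSSZ)), add(SZ, Z))))
  step 7: S(mul(add(SSZ, mul(SZ, SSSZ)), add(SZ, Z)))
  step 8: S(mul(S(add(SZ, mul(SZ, SSSZ))), add(SZ, Z)))
  step 9: S(add(add(SZ, Z), mul(add(SZ, mul(SZ, SSSZ)), add(SZ, Z))))
  step 10: S(add(S(add(Z, Z)), mul(add(SZ, mul(SZ, SSSZ)), add(SZ, Z))))
  step 11: S(S(add(add(Z, Z), mul(add(SZ, mul(SZ, SSSZ)), add(SZ, Z)))))
  step 12: S(S(add(Z, mul(add(SZ, mul(SZ, SSSZ)), add(SZ, Z)))))
  step 13: S(S(mul(add(SZ, mul(SZ, SSSZ)), add(SZ, Z))))
  step 14: S(S(mul(S(add(Z, mul(SZ, SSSZ))), add(SZ, Z))))
  step 15: S(S(add(add(SZ, Z), mul(add(Z, mul(SZ, SSSZ)), add(SZ, Z)))))
  step 16: S(S(add(S(add(Z, Z)), mul(add(Z, mul(SZ, SSSZ)), add(SZ, Z)))))
  step 17: S(S(S(add(add(Z, Z), mul(add(Z, mul(SZ, SSSZ)), add(SZ, Z))))))
  step 18: S(S(S(add(Z, mul(add(Z, mul(SZ, SSSZ)), add(SZ, Z))))))
  step 19: S(S(S(mul(add(Z, mul(SZ, SSSZ)), add(SZ, Z)))))
  step 20: S(S(S(mul(mul(SZ, SSSZ), add(SZ, Z)))))
  step 21: S(S(S(mul(add(SSSZ, mul(Z, SSSZ)), add(SZ, Z)))))
  step 22: S(S(S(mul(S(add(SSZ, mul(Z, SSSZ))), add(SZ, Z)))))
  step 23: S(S(S(add(add(SZ, Z), mul(add(SSZ, mul(Z, SSSZ)), add(SZ, Z))))))
  step 24: S(S(S(add(S(add(Z, Z)), mul(add(SSZ, mul(Z, SSSZ)), add(SZ, Z))))))
  step 25: S(S(S(S(add(add(Z, Z), mul(add(SSZ, mul(Z, SSSZ)), add(SZ, Z)))))))
  step 26: S(S(S(S(add(Z, mul(add(SSZ, mul(Z, SSSZ)), add(SZ, Z)))))))
  step 27: S(S(S(S(mul(add(SSZ, mul(Z, SSSZ)), add(SZ, Z))))))
  step 28: S(S(S(S(mul(S(add(SZ, mul(Z, SSSZ))), add(SZ, Z))))))
  step 29: S(S(S(S(add(add(SZ, Z), mul(add(SZ, mul(Z, SSSZ)), add(SZ, Z)))))))
  step 30: S(S(S(S(add(S(add(Z, Z)), mul(add(SZ, mul(Z, SSSZ)), add(SZ, Z)))))))
  step 31: S(S(S(S(S(add(add(Z, Z), mul(add(SZ, mul(Z, SSSZ)), add(SZ, Z))))))))
  step 32: S(S(S(S(S(add(Z, mul(add(SZ, mul(Z, SSSZ)), add(SZ, Z))))))))
  step 33: S(S(S(S(S(mul(add(SZ, mul(Z, SSSZ)), add(SZ, Z)))))))
  step 34: S(S(S(S(S(mul(S(add(Z, mul(Z, SSSZ))), add(SZ, Z)))))))
  step 35: S(S(S(S(S(add(add(SZ, Z), mul(add(Z, mul(Z, SSSZ)), add(SZ, Z))))))))
  step 36: S(S(S(S(S(add(S(add(Z, Z)), mul(add(Z, mul(Z, SSSZ)), add(SZ, Z))))))))
  step 37: S(S(S(S(S(S(add(add(Z, Z), mul(add(Z, mul(Z, SSSZ)), add(SZ, Z)))))))))
  step 38: S(S(S(S(S(S(add(Z, mul(add(Z, mul(Z, SSSZ)), add(SZ, Z)))))))))
  step 39: S(S(S(S(S(S(mul(add(Z, mul(Z, SSSZ)), add(SZ, Z))))))))
  step 40: S(S(S(S(S(S(mul(mul(Z, SSSZ), add(SZ, Z))))))))
  step 41: S(S(S(S(S(S(mul(Z, add(SZ, Z))))))))
  step 42: S^6(Z)

Term B:
  start: add(add(Z, add(Z, SSSZ)), add(add(S^4(Z), SZ), mul(Z, Z)))
  step 1: add(add(Z, SSSZ), add(add(S^4(Z), SZ), mul(Z, Z)))
  step 2: add(SSSZ, add(add(S^4(Z), SZ), mul(Z, Z)))
  step 3: S(add(SSZ, add(add(S^4(Z), SZ), mul(Z, Z))))
  step 4: S(S(add(SZ, add(add(S^4(Z), SZ), mul(Z, Z)))))
  step 5: S(S(S(add(Z, add(add(S^4(Z), SZ), mul(Z, Z))))))
  step 6: S(S(S(add(add(S^4(Z), SZ), mul(Z, Z)))))
  step 7: S(S(S(add(S(add(SSSZ, SZ)), mul(Z, Z)))))
  step 8: S(S(S(S(add(add(SSSZ, SZ), mul(Z, Z))))))
  step 9: S(S(S(S(add(S(add(SSZ, SZ)), mul(Z, Z))))))
  step 10: S(S(S(S(S(add(add(SSZ, SZ), mul(Z, Z)))))))
  step 11: S(S(S(S(S(add(S(add(SZ, SZ)), mul(Z, Z)))))))
  step 12: S(S(S(S(S(S(add(add(SZ, SZ), mul(Z, Z))))))))
  step 13: S(S(S(S(S(S(add(S(add(Z, SZ)), mul(Z, Z))))))))
  step 14: S(S(S(S(S(S(S(add(add(Z, SZ), mul(Z, Z)))))))))
  step 15: S(S(S(S(S(S(S(add(SZ, mul(Z, Z)))))))))
  step 16: S(S(S(S(S(S(S(S(add(Z, mul(Z, Z))))))))))
  step 17: S(S(S(S(S(S(S(S(mul(Z, Z)))))))))
  step 18: S^8(Z)

Answer: DIFFERENT — A ⇓ S^6(Z), B ⇓ S^8(Z)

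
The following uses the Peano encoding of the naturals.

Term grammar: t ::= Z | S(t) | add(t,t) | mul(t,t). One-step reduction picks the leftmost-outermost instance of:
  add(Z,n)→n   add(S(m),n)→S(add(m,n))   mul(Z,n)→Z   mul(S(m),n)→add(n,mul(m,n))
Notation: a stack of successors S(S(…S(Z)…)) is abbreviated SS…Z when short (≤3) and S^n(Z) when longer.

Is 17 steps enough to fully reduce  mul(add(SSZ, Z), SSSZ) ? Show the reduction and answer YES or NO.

Answer: YES — reaches normal form S^6(Z) in 14 ≤ 17 steps

Derivation:
  start: mul(add(SSZ, Z), SSSZ)
  →1  mul(S(add(SZ, Z)), SSSZ)
  →2  add(SSSZ, mul(add(SZ, Z), SSSZ))
  →3  S(add(SSZ, mul(add(SZ, Z), SSSZ)))
  →4  S(S(add(SZ, mul(add(SZ, Z), SSSZ))))
  →5  S(S(S(add(Z, mul(add(SZ, Z), SSSZ)))))
  →6  S(S(S(mul(add(SZ, Z), SSSZ))))
  →7  S(S(S(mul(S(add(Z, Z)), SSSZ))))
  →8  S(S(S(add(SSSZ, mul(add(Z, Z), SSSZ)))))
  →9  S(S(S(S(add(SSZ, mul(add(Z, Z), SSSZ))))))
  →10  S(S(S(S(S(add(SZ, mul(add(Z, Z), SSSZ)))))))
  →11  S(S(S(S(S(S(add(Z, mul(add(Z, Z), SSSZ))))))))
  →12  S(S(S(S(S(S(mul(add(Z, Z), SSSZ)))))))
  →13  S(S(S(S(S(S(mul(Z, SSSZ)))))))
  →14  S^6(Z)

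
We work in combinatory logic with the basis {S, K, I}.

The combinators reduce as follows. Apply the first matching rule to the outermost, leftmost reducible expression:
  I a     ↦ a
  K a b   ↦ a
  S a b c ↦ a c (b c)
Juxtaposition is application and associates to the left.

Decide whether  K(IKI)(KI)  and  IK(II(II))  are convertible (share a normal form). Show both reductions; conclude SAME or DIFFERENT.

Answer: SAME — A ⇓ KI, B ⇓ KI

Working:
Term A:
  start: K(IKI)(KI)
  →1  IKI
  →2  KI

Term B:
  start: IK(II(II))
  →1  K(II(II))
  →2  K(I(II))
  →3  K(II)
  →4  KI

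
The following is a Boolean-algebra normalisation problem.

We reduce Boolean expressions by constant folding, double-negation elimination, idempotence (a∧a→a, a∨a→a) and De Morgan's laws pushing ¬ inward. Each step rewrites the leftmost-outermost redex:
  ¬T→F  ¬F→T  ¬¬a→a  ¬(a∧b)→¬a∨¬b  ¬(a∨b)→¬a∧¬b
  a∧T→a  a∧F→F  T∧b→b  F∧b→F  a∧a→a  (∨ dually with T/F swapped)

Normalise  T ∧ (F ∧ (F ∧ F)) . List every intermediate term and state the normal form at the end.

Answer: normal form = F  (in 2 steps)

Derivation:
  start: T ∧ (F ∧ (F ∧ F))
  [1] F ∧ (F ∧ F)
  [2] F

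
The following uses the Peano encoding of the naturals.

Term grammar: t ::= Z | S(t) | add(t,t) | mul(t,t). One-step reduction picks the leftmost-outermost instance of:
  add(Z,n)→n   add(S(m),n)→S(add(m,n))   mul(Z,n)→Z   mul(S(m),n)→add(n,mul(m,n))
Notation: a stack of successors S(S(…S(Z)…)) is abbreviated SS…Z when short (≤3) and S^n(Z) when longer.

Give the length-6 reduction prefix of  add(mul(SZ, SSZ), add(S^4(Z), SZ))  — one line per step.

  start: add(mul(SZ, SSZ), add(S^4(Z), SZ))
  →1  add(add(SSZ, mul(Z, SSZ)), add(S^4(Z), SZ))
  →2  add(S(add(SZ, mul(Z, SSZ))), add(S^4(Z), SZ))
  →3  S(add(add(SZ, mul(Z, SSZ)), add(S^4(Z), SZ)))
  →4  S(add(S(add(Z, mul(Z, SSZ))), add(S^4(Z), SZ)))
  →5  S(S(add(add(Z, mul(Z, SSZ)), add(S^4(Z), SZ))))
  →6  S(S(add(mul(Z, SSZ), add(S^4(Z), SZ))))

Answer: after 6 steps: S(S(add(mul(Z, SSZ), add(S^4(Z), SZ))))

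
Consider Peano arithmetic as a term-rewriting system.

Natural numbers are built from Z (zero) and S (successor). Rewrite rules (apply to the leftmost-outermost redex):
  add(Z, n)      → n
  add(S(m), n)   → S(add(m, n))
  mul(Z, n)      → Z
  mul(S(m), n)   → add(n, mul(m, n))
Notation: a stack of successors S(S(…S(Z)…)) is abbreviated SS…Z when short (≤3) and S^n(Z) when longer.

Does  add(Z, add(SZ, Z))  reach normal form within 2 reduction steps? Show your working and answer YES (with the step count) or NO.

Answer: NO — after 2 steps the term is S(add(Z, Z)), not yet normal

Reduction:
  start: add(Z, add(SZ, Z))
  →1  add(SZ, Z)
  →2  S(add(Z, Z))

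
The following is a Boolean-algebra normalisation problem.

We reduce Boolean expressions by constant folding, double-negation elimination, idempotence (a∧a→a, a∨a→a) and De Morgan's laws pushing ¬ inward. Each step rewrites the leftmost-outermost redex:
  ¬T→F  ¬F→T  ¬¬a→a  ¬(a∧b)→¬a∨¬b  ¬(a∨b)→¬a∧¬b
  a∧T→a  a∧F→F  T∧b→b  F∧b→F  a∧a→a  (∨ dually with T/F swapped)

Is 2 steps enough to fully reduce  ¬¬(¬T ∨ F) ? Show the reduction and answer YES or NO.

Answer: NO — after 2 steps the term is ¬T, not yet normal

Derivation:
  start: ¬¬(¬T ∨ F)
  step 1: ¬T ∨ F
  step 2: ¬T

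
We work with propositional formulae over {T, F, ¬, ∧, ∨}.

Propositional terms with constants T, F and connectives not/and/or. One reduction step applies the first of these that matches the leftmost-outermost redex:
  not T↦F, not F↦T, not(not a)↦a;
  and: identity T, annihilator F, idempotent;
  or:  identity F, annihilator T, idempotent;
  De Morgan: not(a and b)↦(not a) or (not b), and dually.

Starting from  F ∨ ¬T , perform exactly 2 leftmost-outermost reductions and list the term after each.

Answer: after 2 steps: F

Derivation:
  start: F ∨ ¬T
  [1] ¬T
  [2] F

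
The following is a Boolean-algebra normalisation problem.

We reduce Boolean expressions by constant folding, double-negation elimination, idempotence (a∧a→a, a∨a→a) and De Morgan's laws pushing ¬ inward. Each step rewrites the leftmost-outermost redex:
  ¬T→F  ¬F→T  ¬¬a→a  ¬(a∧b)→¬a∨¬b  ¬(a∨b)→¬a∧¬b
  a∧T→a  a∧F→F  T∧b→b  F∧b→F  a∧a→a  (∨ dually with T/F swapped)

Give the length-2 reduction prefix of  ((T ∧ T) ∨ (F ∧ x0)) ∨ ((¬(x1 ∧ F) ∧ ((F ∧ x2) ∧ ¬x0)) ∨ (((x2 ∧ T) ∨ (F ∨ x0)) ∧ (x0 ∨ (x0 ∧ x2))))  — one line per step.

Answer: after 2 steps: T ∨ ((¬(x1 ∧ F) ∧ ((F ∧ x2) ∧ ¬x0)) ∨ (((x2 ∧ T) ∨ (F ∨ x0)) ∧ (x0 ∨ (x0 ∧ x2))))

Derivation:
  start: ((T ∧ T) ∨ (F ∧ x0)) ∨ ((¬(x1 ∧ F) ∧ ((F ∧ x2) ∧ ¬x0)) ∨ (((x2 ∧ T) ∨ (F ∨ x0)) ∧ (x0 ∨ (x0 ∧ x2))))
  →1  (T ∨ (F ∧ x0)) ∨ ((¬(x1 ∧ F) ∧ ((F ∧ x2) ∧ ¬x0)) ∨ (((x2 ∧ T) ∨ (F ∨ x0)) ∧ (x0 ∨ (x0 ∧ x2))))
  →2  T ∨ ((¬(x1 ∧ F) ∧ ((F ∧ x2) ∧ ¬x0)) ∨ (((x2 ∧ T) ∨ (F ∨ x0)) ∧ (x0 ∨ (x0 ∧ x2))))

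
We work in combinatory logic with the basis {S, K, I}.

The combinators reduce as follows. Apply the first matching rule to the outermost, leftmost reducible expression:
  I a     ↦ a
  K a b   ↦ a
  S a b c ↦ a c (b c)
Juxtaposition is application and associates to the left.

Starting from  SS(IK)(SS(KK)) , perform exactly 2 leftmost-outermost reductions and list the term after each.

  start: SS(IK)(SS(KK))
  step 1: S(SS(KK))(IK(SS(KK)))
  step 2: S(SS(KK))(K(SS(KK)))

Answer: after 2 steps: S(SS(KK))(K(SS(KK)))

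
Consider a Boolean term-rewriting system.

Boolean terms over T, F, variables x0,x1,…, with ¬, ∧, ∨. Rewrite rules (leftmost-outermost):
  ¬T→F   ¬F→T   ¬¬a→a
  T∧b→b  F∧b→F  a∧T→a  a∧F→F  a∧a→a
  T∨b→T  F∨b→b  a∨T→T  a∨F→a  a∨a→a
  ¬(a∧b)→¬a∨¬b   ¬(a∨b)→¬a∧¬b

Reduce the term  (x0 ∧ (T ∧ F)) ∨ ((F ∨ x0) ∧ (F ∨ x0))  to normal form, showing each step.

  start: (x0 ∧ (T ∧ F)) ∨ ((F ∨ x0) ∧ (F ∨ x0))
  step 1: (x0 ∧ F) ∨ ((F ∨ x0) ∧ (F ∨ x0))
  step 2: F ∨ ((F ∨ x0) ∧ (F ∨ x0))
  step 3: (F ∨ x0) ∧ (F ∨ x0)
  step 4: F ∨ x0
  step 5: x0

Answer: normal form = x0  (in 5 steps)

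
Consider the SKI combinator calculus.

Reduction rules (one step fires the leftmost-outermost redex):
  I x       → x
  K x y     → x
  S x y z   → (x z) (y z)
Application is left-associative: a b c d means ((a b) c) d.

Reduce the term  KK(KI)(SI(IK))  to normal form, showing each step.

Answer: normal form = K(SIK)  (in 2 steps)

Derivation:
  start: KK(KI)(SI(IK))
  step 1: K(SI(IK))
  step 2: K(SIK)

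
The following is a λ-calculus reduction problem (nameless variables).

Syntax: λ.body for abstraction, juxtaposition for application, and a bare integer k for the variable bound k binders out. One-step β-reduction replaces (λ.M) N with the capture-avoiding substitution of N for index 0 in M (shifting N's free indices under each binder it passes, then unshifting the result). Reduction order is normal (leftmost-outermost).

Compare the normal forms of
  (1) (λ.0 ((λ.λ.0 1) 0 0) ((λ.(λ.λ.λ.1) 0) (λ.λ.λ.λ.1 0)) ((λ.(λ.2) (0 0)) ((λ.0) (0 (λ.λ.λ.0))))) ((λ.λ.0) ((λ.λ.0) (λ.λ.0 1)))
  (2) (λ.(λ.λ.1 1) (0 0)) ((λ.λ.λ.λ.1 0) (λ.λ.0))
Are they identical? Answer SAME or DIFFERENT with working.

Term A:
  start: (λ.0 ((λ.λ.0 1) 0 0) ((λ.(λ.λ.λ.1) 0) (λ.λ.λ.λ.1 0)) ((λ.(λ.2) (0 0)) ((λ.0) (0 (λ.λ.λ.0))))) ((λ.λ.0) ((λ.λ.0) (λ.λ.0 1)))
  step 1: (λ.λ.0) ((λ.λ.0) (λ.λ.0 1)) ((λ.λ.0 1) ((λ.λ.0) ((λ.λ.0) (λ.λ.0 1))) ((λ.λ.0) ((λ.λ.0) (λ.λ.0 1)))) ((λ.(λ.λ.λ.1) 0) (λ.λ.λ.λ.1 0)) ((λ.(λ.(λ.λ.0) ((λ.λ.0) (λ.λ.0 1))) (0 0)) ((λ.0) ((λ.λ.0) ((λ.λ.0) (λ.λ.0 1)) (λ.λ.λ.0))))
  step 2: (λ.0) ((λ.λ.0 1) ((λ.λ.0) ((λ.λ.0) (λ.λ.0 1))) ((λ.λ.0) ((λ.λ.0) (λ.λ.0 1)))) ((λ.(λ.λ.λ.1) 0) (λ.λ.λ.λ.1 0)) ((λ.(λ.(λ.λ.0) ((λ.λ.0) (λ.λ.0 1))) (0 0)) ((λ.0) ((λ.λ.0) ((λ.λ.0) (λ.λ.0 1)) (λ.λ.λ.0))))
  step 3: (λ.λ.0 1) ((λ.λ.0) ((λ.λ.0) (λ.λ.0 1))) ((λ.λ.0) ((λ.λ.0) (λ.λ.0 1))) ((λ.(λ.λ.λ.1) 0) (λ.λ.λ.λ.1 0)) ((λ.(λ.(λ.λ.0) ((λ.λ.0) (λ.λ.0 1))) (0 0)) ((λ.0) ((λ.λ.0) ((λ.λ.0) (λ.λ.0 1)) (λ.λ.λ.0))))
  step 4: (λ.0 ((λ.λ.0) ((λ.λ.0) (λ.λ.0 1)))) ((λ.λ.0) ((λ.λ.0) (λ.λ.0 1))) ((λ.(λ.λ.λ.1) 0) (λ.λ.λ.λ.1 0)) ((λ.(λ.(λ.λ.0) ((λ.λ.0) (λ.λ.0 1))) (0 0)) ((λ.0) ((λ.λ.0) ((λ.λ.0) (λ.λ.0 1)) (λ.λ.λ.0))))
  step 5: (λ.λ.0) ((λ.λ.0) (λ.λ.0 1)) ((λ.λ.0) ((λ.λ.0) (λ.λ.0 1))) ((λ.(λ.λ.λ.1) 0) (λ.λ.λ.λ.1 0)) ((λ.(λ.(λ.λ.0) ((λ.λ.0) (λ.λ.0 1))) (0 0)) ((λ.0) ((λ.λ.0) ((λ.λ.0) (λ.λ.0 1)) (λ.λ.λ.0))))
  step 6: (λ.0) ((λ.λ.0) ((λ.λ.0) (λ.λ.0 1))) ((λ.(λ.λ.λ.1) 0) (λ.λ.λ.λ.1 0)) ((λ.(λ.(λ.λ.0) ((λ.λ.0) (λ.λ.0 1))) (0 0)) ((λ.0) ((λ.λ.0) ((λ.λ.0) (λ.λ.0 1)) (λ.λ.λ.0))))
  step 7: (λ.λ.0) ((λ.λ.0) (λ.λ.0 1)) ((λ.(λ.λ.λ.1) 0) (λ.λ.λ.λ.1 0)) ((λ.(λ.(λ.λ.0) ((λ.λ.0) (λ.λ.0 1))) (0 0)) ((λ.0) ((λ.λ.0) ((λ.λ.0) (λ.λ.0 1)) (λ.λ.λ.0))))
  step 8: (λ.0) ((λ.(λ.λ.λ.1) 0) (λ.λ.λ.λ.1 0)) ((λ.(λ.(λ.λ.0) ((λ.λ.0) (λ.λ.0 1))) (0 0)) ((λ.0) ((λ.λ.0) ((λ.λ.0) (λ.λ.0 1)) (λ.λ.λ.0))))
  step 9: (λ.(λ.λ.λ.1) 0) (λ.λ.λ.λ.1 0) ((λ.(λ.(λ.λ.0) ((λ.λ.0) (λ.λ.0 1))) (0 0)) ((λ.0) ((λ.λ.0) ((λ.λ.0) (λ.λ.0 1)) (λ.λ.λ.0))))
  step 10: (λ.λ.λ.1) (λ.λ.λ.λ.1 0) ((λ.(λ.(λ.λ.0) ((λ.λ.0) (λ.λ.0 1))) (0 0)) ((λ.0) ((λ.λ.0) ((λ.λ.0) (λ.λ.0 1)) (λ.λ.λ.0))))
  step 11: (λ.λ.1) ((λ.(λ.(λ.λ.0) ((λ.λ.0) (λ.λ.0 1))) (0 0)) ((λ.0) ((λ.λ.0) ((λ.λ.0) (λ.λ.0 1)) (λ.λ.λ.0))))
  step 12: λ.(λ.(λ.(λ.λ.0) ((λ.λ.0) (λ.λ.0 1))) (0 0)) ((λ.0) ((λ.λ.0) ((λ.λ.0) (λ.λ.0 1)) (λ.λ.λ.0)))
  step 13: λ.(λ.(λ.λ.0) ((λ.λ.0) (λ.λ.0 1))) ((λ.0) ((λ.λ.0) ((λ.λ.0) (λ.λ.0 1)) (λ.λ.λ.0)) ((λ.0) ((λ.λ.0) ((λ.λ.0) (λ.λ.0 1)) (λ.λ.λ.0))))
  step 14: λ.(λ.λ.0) ((λ.λ.0) (λ.λ.0 1))
  step 15: λ.λ.0

Term B:
  start: (λ.(λ.λ.1 1) (0 0)) ((λ.λ.λ.λ.1 0) (λ.λ.0))
  step 1: (λ.λ.1 1) ((λ.λ.λ.λ.1 0) (λ.λ.0) ((λ.λ.λ.λ.1 0) (λ.λ.0)))
  step 2: λ.(λ.λ.λ.λ.1 0) (λ.λ.0) ((λ.λ.λ.λ.1 0) (λ.λ.0)) ((λ.λ.λ.λ.1 0) (λ.λ.0) ((λ.λ.λ.λ.1 0) (λ.λ.0)))
  step 3: λ.(λ.λ.λ.1 0) ((λ.λ.λ.λ.1 0) (λ.λ.0)) ((λ.λ.λ.λ.1 0) (λ.λ.0) ((λ.λ.λ.λ.1 0) (λ.λ.0)))
  step 4: λ.(λ.λ.1 0) ((λ.λ.λ.λ.1 0) (λ.λ.0) ((λ.λ.λ.λ.1 0) (λ.λ.0)))
  step 5: λ.λ.(λ.λ.λ.λ.1 0) (λ.λ.0) ((λ.λ.λ.λ.1 0) (λ.λ.0)) 0
  step 6: λ.λ.(λ.λ.λ.1 0) ((λ.λ.λ.λ.1 0) (λ.λ.0)) 0
  step 7: λ.λ.(λ.λ.1 0) 0
  step 8: λ.λ.λ.1 0

Answer: DIFFERENT — A ⇓ λ.λ.0, B ⇓ λ.λ.λ.1 0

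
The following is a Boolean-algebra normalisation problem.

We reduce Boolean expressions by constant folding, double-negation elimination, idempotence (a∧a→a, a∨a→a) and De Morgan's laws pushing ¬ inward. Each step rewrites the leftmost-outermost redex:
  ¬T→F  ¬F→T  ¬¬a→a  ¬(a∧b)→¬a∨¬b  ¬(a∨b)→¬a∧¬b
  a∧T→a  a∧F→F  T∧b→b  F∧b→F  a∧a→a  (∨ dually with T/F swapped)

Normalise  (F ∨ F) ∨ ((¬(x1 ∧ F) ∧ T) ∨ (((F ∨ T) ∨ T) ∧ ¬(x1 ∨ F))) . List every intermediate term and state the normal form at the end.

Answer: normal form = T  (in 7 steps)

Working:
  start: (F ∨ F) ∨ ((¬(x1 ∧ F) ∧ T) ∨ (((F ∨ T) ∨ T) ∧ ¬(x1 ∨ F)))
  [1] F ∨ ((¬(x1 ∧ F) ∧ T) ∨ (((F ∨ T) ∨ T) ∧ ¬(x1 ∨ F)))
  [2] (¬(x1 ∧ F) ∧ T) ∨ (((F ∨ T) ∨ T) ∧ ¬(x1 ∨ F))
  [3] ¬(x1 ∧ F) ∨ (((F ∨ T) ∨ T) ∧ ¬(x1 ∨ F))
  [4] (¬x1 ∨ ¬F) ∨ (((F ∨ T) ∨ T) ∧ ¬(x1 ∨ F))
  [5] (¬x1 ∨ T) ∨ (((F ∨ T) ∨ T) ∧ ¬(x1 ∨ F))
  [6] T ∨ (((F ∨ T) ∨ T) ∧ ¬(x1 ∨ F))
  [7] T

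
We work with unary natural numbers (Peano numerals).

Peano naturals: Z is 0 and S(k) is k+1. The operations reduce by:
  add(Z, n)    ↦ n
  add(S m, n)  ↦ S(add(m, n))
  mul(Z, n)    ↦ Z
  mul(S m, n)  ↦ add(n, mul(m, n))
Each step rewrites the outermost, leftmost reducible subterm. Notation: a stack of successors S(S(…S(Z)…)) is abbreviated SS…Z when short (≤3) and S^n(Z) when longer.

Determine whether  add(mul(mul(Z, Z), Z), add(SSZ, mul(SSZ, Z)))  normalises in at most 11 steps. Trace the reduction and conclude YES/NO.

  start: add(mul(mul(Z, Z), Z), add(SSZ, mul(SSZ, Z)))
  [1] add(mul(Z, Z), add(SSZ, mul(SSZ, Z)))
  [2] add(Z, add(SSZ, mul(SSZ, Z)))
  [3] add(SSZ, mul(SSZ, Z))
  [4] S(add(SZ, mul(SSZ, Z)))
  [5] S(S(add(Z, mul(SSZ, Z))))
  [6] S(S(mul(SSZ, Z)))
  [7] S(S(add(Z, mul(SZ, Z))))
  [8] S(S(mul(SZ, Z)))
  [9] S(S(add(Z, mul(Z, Z))))
  [10] S(S(mul(Z, Z)))
  [11] SSZ

Answer: YES — reaches normal form SSZ in 11 ≤ 11 steps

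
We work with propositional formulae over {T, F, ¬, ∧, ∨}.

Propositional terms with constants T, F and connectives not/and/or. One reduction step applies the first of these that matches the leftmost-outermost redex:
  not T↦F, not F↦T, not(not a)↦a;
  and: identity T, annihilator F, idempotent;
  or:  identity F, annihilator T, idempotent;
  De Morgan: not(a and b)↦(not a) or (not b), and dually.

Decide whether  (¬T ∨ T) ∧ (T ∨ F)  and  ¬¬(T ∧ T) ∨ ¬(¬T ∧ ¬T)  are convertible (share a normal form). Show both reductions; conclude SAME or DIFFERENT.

Answer: SAME — A ⇓ T, B ⇓ T

Working:
Term A:
  start: (¬T ∨ T) ∧ (T ∨ F)
  →1  T ∧ (T ∨ F)
  →2  T ∨ F
  →3  T

Term B:
  start: ¬¬(T ∧ T) ∨ ¬(¬T ∧ ¬T)
  →1  (T ∧ T) ∨ ¬(¬T ∧ ¬T)
  →2  T ∨ ¬(¬T ∧ ¬T)
  →3  T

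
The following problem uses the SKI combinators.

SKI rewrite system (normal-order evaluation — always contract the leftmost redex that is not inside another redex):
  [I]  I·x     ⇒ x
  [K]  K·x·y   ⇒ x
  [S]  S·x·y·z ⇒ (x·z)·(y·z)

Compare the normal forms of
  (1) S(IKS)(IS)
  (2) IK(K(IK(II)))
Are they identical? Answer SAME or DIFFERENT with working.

Term A:
  start: S(IKS)(IS)
  →1  S(KS)(IS)
  →2  S(KS)S

Term B:
  start: IK(K(IK(II)))
  →1  K(K(IK(II)))
  →2  K(K(K(II)))
  →3  K(K(KI))

Answer: DIFFERENT — A ⇓ S(KS)S, B ⇓ K(K(KI))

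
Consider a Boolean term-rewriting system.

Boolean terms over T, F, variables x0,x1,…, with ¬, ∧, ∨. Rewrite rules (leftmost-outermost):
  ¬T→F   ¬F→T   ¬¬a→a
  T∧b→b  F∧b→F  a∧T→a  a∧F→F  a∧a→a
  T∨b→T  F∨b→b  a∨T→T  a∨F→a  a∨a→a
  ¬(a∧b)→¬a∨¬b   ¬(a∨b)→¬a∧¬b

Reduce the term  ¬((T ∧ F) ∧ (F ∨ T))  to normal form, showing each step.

Answer: normal form = T  (in 6 steps)

Derivation:
  start: ¬((T ∧ F) ∧ (F ∨ T))
  →1  ¬(T ∧ F) ∨ ¬(F ∨ T)
  →2  (¬T ∨ ¬F) ∨ ¬(F ∨ T)
  →3  (F ∨ ¬F) ∨ ¬(F ∨ T)
  →4  ¬F ∨ ¬(F ∨ T)
  →5  T ∨ ¬(F ∨ T)
  →6  T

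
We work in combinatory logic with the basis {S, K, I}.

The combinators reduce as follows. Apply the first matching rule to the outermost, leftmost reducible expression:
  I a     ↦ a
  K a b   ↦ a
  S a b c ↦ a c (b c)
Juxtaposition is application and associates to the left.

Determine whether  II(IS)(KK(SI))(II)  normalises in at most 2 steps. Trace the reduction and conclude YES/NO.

  start: II(IS)(KK(SI))(II)
  →1  I(IS)(KK(SI))(II)
  →2  IS(KK(SI))(II)

Answer: NO — after 2 steps the term is IS(KK(SI))(II), not yet normal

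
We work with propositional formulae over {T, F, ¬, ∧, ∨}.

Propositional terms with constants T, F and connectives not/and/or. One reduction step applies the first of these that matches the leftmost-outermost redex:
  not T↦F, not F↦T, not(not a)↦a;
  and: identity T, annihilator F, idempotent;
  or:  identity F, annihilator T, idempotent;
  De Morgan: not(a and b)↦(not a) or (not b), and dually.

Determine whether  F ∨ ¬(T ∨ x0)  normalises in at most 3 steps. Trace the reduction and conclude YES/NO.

  start: F ∨ ¬(T ∨ x0)
  →1  ¬(T ∨ x0)
  →2  ¬T ∧ ¬x0
  →3  F ∧ ¬x0

Answer: NO — after 3 steps the term is F ∧ ¬x0, not yet normal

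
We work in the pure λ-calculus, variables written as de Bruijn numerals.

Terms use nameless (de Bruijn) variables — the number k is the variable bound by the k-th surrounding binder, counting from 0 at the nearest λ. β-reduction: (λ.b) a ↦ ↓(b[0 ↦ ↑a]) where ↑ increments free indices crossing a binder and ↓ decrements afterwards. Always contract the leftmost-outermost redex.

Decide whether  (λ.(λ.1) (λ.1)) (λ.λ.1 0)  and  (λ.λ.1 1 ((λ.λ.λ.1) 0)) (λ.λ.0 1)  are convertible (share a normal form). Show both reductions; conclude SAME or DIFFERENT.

Term A:
  start: (λ.(λ.1) (λ.1)) (λ.λ.1 0)
  [1] (λ.λ.λ.1 0) (λ.λ.λ.1 0)
  [2] λ.λ.1 0

Term B:
  start: (λ.λ.1 1 ((λ.λ.λ.1) 0)) (λ.λ.0 1)
  [1] λ.(λ.λ.0 1) (λ.λ.0 1) ((λ.λ.λ.1) 0)
  [2] λ.(λ.0 (λ.λ.0 1)) ((λ.λ.λ.1) 0)
  [3] λ.(λ.λ.λ.1) 0 (λ.λ.0 1)
  [4] λ.(λ.λ.1) (λ.λ.0 1)
  [5] λ.λ.λ.λ.0 1

Answer: DIFFERENT — A ⇓ λ.λ.1 0, B ⇓ λ.λ.λ.λ.0 1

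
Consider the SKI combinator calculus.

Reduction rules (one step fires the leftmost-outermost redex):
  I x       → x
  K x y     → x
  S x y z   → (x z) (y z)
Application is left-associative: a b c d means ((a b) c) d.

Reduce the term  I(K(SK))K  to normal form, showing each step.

Answer: normal form = SK  (in 2 steps)

Reduction:
  start: I(K(SK))K
  [1] K(SK)K
  [2] SK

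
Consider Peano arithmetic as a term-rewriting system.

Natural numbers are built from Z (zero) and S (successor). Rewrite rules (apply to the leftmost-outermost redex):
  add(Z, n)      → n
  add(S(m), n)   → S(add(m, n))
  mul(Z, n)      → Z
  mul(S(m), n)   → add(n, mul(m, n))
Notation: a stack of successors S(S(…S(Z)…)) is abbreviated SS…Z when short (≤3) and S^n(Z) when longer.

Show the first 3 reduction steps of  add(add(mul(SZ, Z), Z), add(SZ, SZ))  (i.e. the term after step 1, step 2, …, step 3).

Answer: after 3 steps: add(add(Z, Z), add(SZ, SZ))

Working:
  start: add(add(mul(SZ, Z), Z), add(SZ, SZ))
  [1] add(add(add(Z, mul(Z, Z)), Z), add(SZ, SZ))
  [2] add(add(mul(Z, Z), Z), add(SZ, SZ))
  [3] add(add(Z, Z), add(SZ, SZ))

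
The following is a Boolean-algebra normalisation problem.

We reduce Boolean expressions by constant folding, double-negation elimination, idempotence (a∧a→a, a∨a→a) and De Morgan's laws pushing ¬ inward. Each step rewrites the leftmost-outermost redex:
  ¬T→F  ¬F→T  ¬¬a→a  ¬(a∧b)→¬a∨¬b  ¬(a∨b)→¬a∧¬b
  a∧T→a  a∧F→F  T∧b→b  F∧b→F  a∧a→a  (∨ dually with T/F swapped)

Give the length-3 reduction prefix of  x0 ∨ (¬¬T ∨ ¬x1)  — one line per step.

Answer: after 3 steps: T

Working:
  start: x0 ∨ (¬¬T ∨ ¬x1)
  step 1: x0 ∨ (T ∨ ¬x1)
  step 2: x0 ∨ T
  step 3: T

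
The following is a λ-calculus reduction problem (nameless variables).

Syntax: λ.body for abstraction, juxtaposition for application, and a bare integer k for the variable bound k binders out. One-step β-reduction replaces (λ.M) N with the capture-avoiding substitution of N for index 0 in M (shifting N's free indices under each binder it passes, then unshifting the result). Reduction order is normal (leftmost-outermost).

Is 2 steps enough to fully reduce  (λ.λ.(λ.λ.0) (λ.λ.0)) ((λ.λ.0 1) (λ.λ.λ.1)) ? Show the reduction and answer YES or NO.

  start: (λ.λ.(λ.λ.0) (λ.λ.0)) ((λ.λ.0 1) (λ.λ.λ.1))
  →1  λ.(λ.λ.0) (λ.λ.0)
  →2  λ.λ.0

Answer: YES — reaches normal form λ.λ.0 in 2 ≤ 2 steps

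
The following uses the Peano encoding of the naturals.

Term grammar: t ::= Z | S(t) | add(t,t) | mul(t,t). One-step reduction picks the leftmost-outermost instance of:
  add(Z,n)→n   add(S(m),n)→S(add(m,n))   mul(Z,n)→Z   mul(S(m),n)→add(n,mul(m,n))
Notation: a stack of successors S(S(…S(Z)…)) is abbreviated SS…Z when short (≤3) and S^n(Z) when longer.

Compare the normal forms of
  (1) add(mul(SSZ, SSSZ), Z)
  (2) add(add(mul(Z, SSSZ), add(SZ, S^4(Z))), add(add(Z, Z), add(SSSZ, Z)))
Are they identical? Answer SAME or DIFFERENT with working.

Answer: DIFFERENT — A ⇓ S^6(Z), B ⇓ S^8(Z)

Reduction:
Term A:
  start: add(mul(SSZ, SSSZ), Z)
  [1] add(add(SSSZ, mul(SZ, SSSZ)), Z)
  [2] add(S(add(SSZ, mul(SZ, SSSZ))), Z)
  [3] S(add(add(SSZ, mul(SZ, SSSZ)), Z))
  [4] S(add(S(add(SZ, mul(SZ, SSSZ))), Z))
  [5] S(S(add(add(SZ, mul(SZ, SSSZ)), Z)))
  [6] S(S(add(S(add(Z, mul(SZ, SSSZ))), Z)))
  [7] S(S(S(add(add(Z, mul(SZ, SSSZ)), Z))))
  [8] S(S(S(add(mul(SZ, SSSZ), Z))))
  [9] S(S(S(add(add(SSSZ, mul(Z, SSSZ)), Z))))
  [10] S(S(S(add(S(add(SSZ, mul(Z, SSSZ))), Z))))
  [11] S(S(S(S(add(add(SSZ, mul(Z, SSSZ)), Z)))))
  [12] S(S(S(S(add(S(add(SZ, mul(Z, SSSZ))), Z)))))
  [13] S(S(S(S(S(add(add(SZ, mul(Z, SSSZ)), Z))))))
  [14] S(S(S(S(S(add(S(add(Z, mul(Z, SSSZ))), Z))))))
  [15] S(S(S(S(S(S(add(add(Z, mul(Z, SSSZ)), Z)))))))
  [16] S(S(S(S(S(S(add(mul(Z, SSSZ), Z)))))))
  [17] S(S(S(S(S(S(add(Z, Z)))))))
  [18] S^6(Z)

Term B:
  start: add(add(mul(Z, SSSZ), add(SZ, S^4(Z))), add(add(Z, Z), add(SSSZ, Z)))
  [1] add(add(Z, add(SZ, S^4(Z))), add(add(Z, Z), add(SSSZ, Z)))
  [2] add(add(SZ, S^4(Z)), add(add(Z, Z), add(SSSZ, Z)))
  [3] add(S(add(Z, S^4(Z))), add(add(Z, Z), add(SSSZ, Z)))
  [4] S(add(add(Z, S^4(Z)), add(add(Z, Z), add(SSSZ, Z))))
  [5] S(add(S^4(Z), add(add(Z, Z), add(SSSZ, Z))))
  [6] S(S(add(SSSZ, add(add(Z, Z), add(SSSZ, Z)))))
  [7] S(S(S(add(SSZ, add(add(Z, Z), add(SSSZ, Z))))))
  [8] S(S(S(S(add(SZ, add(add(Z, Z), add(SSSZ, Z)))))))
  [9] S(S(S(S(S(add(Z, add(add(Z, Z), add(SSSZ, Z))))))))
  [10] S(S(S(S(S(add(add(Z, Z), add(SSSZ, Z)))))))
  [11] S(S(S(S(S(add(Z, add(SSSZ, Z)))))))
  [12] S(S(S(S(S(add(SSSZ, Z))))))
  [13] S(S(S(S(S(S(add(SSZ, Z)))))))
  [14] S(S(S(S(S(S(S(add(SZ, Z))))))))
  [15] S(S(S(S(S(S(S(S(add(Z, Z)))))))))
  [16] S^8(Z)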